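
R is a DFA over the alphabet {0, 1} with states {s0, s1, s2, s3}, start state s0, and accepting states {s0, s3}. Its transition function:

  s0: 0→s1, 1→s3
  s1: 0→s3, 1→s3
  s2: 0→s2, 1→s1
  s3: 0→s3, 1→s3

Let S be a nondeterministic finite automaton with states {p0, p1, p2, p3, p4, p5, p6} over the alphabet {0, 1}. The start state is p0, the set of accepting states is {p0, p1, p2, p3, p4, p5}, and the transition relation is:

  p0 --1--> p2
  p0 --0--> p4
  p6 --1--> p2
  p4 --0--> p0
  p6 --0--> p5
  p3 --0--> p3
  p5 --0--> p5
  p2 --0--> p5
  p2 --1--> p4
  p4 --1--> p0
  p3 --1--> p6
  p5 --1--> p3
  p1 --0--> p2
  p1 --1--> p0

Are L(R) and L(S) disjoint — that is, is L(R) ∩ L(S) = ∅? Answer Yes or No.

The empty string ε is accepted by both R and S.
Hence L(R) ∩ L(S) ≠ ∅.

No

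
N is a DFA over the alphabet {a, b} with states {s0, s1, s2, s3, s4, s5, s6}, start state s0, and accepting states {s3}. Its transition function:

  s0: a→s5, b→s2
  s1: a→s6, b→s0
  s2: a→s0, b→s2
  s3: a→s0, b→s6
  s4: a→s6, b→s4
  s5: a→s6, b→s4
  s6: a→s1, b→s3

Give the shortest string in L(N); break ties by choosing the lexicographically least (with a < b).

aab

A breadth-first search from s0 reaches an accepting state first via the path s0 → s5 → s6 → s3 on input aab.
No string of length < 3 is accepted (BFS exhausts all shorter strings without reaching an accepting state), and aab is the lexicographically least accepting string of length 3.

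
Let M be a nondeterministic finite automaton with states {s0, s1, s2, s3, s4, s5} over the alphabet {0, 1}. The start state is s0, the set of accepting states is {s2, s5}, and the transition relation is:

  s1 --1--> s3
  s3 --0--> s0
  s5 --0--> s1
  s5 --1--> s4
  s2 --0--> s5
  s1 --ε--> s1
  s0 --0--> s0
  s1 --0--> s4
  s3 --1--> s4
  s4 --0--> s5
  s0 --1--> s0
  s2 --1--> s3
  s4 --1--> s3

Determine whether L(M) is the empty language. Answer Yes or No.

Yes

The states reachable from the start state are {s0}.
None of the accepting states {s2, s5} is reachable, so no string is accepted and L(M) = ∅.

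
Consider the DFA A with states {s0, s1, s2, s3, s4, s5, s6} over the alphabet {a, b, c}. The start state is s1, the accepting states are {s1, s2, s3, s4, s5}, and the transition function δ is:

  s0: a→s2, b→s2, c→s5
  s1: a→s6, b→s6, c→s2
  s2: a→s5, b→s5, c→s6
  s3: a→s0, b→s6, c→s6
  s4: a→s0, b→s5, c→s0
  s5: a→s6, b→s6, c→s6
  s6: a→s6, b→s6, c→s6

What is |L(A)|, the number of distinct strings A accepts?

4

The useful subgraph on states {s1, s2, s5} is acyclic, so L(A) is finite; the longest accepting path visits 3 useful states, giving maximum string length 2.
Counting accepting paths from s1 by length: 1 of length 0, 1 of length 1, 2 of length 2. Total 4.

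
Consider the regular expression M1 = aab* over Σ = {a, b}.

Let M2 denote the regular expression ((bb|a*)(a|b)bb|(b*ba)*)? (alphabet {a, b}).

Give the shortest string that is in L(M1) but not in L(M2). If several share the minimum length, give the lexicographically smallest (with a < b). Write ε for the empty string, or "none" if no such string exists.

aa

The string aa is accepted by M1 but not by M2.
No shorter string lies in the difference, and aa is the lexicographically first length-2 string in L(M1) \ L(M2).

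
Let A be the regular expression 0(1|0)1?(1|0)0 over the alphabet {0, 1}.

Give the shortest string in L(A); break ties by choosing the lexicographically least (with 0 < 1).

By inspection of the expression, no string of length less than 4 matches, and 0000 is the lexicographically first match of length 4.

0000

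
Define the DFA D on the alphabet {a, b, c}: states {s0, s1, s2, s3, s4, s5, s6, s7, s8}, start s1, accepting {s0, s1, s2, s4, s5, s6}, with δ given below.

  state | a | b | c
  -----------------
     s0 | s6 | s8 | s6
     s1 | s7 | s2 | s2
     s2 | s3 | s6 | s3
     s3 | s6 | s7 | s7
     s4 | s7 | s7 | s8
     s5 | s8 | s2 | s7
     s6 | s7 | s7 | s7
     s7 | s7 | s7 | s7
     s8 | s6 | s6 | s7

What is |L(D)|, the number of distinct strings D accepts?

9

The useful subgraph on states {s1, s2, s3, s6} is acyclic, so L(D) is finite; the longest accepting path visits 4 useful states, giving maximum string length 3.
Counting accepting paths from s1 by length: 1 of length 0, 2 of length 1, 2 of length 2, 4 of length 3. Total 9.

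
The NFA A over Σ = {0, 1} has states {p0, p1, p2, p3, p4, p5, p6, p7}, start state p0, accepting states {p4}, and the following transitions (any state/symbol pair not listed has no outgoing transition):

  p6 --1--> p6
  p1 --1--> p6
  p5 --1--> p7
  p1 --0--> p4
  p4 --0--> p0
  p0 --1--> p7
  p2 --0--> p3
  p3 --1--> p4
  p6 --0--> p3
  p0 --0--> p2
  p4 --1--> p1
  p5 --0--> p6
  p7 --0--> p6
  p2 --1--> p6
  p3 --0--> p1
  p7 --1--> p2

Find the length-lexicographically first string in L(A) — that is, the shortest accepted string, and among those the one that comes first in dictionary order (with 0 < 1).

A breadth-first search from p0 reaches an accepting state first via the path p0 → p2 → p3 → p4 on input 001.
No string of length < 3 is accepted (BFS exhausts all shorter strings without reaching an accepting state), and 001 is the lexicographically least accepting string of length 3.

001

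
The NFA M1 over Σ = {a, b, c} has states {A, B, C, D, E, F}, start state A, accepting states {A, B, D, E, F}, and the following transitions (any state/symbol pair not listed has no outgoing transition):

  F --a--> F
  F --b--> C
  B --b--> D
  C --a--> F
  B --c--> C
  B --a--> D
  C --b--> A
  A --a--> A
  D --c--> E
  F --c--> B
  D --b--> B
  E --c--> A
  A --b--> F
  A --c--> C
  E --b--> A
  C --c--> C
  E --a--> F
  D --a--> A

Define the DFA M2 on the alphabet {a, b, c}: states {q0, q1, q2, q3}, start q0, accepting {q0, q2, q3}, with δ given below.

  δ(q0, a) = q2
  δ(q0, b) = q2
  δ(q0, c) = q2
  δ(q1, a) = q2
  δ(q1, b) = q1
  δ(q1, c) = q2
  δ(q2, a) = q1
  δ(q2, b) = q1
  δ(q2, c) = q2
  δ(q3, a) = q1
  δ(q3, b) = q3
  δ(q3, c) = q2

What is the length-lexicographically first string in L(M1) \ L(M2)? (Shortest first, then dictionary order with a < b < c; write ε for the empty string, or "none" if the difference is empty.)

The string aa is accepted by M1 but not by M2.
No shorter string lies in the difference, and aa is the lexicographically first length-2 string in L(M1) \ L(M2).

aa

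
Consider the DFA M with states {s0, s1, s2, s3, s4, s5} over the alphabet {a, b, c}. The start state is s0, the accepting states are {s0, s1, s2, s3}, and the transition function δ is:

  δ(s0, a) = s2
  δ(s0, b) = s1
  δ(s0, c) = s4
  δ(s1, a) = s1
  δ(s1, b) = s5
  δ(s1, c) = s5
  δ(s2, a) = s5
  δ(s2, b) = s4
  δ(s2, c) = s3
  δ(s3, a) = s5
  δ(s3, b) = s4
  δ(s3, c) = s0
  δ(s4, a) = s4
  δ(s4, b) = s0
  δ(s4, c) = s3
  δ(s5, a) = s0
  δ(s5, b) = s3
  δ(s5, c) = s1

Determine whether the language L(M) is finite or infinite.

State s1 is reachable from the start and can reach an accepting state, and it lies on the cycle s1 → s1.
Traversing that cycle any number of times yields accepted strings of unbounded length, so the language is infinite.

infinite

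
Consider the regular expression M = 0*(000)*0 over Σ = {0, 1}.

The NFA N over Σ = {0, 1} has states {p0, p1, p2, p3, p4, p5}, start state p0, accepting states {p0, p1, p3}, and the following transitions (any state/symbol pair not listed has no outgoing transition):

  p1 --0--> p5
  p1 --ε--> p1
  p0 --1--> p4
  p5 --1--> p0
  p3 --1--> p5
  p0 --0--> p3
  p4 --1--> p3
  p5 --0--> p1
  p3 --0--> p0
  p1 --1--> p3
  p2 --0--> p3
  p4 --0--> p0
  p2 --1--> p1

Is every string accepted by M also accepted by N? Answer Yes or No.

Yes

Converting the expression M to a DFA (subset construction, then merging equivalent states) gives the minimal DFA with states {m0, m1, m2}, start state m0, accepting states {m1} and transitions m0: 0→m1, 1→m2; m1: 0→m1, 1→m2; m2: 0→m2, 1→m2.
Exploring the product automaton M × N from the start pair (m0, p0), following both machines on each input symbol, reaches 8 state pairs: (m0, p0), (m1, p3), (m2, p4), (m1, p0), (m2, p5), (m2, p0), (m2, p3), (m2, p1).
M accepts in {m1} and N accepts in {p0, p1, p3}. The reachable pairs whose M-component is accepting are (m1, p3), (m1, p0); in each of them the N-component is accepting too, so the product for L(M) \ L(N) (M-component accepting, N-component rejecting) has no reachable accepting pair and the difference is empty.
Hence every string in L(M) is also in L(N).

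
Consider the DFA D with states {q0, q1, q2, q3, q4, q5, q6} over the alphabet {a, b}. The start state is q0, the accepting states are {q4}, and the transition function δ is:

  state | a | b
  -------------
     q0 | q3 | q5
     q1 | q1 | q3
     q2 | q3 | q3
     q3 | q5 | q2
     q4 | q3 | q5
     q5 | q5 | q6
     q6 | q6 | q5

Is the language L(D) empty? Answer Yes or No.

Yes

The states reachable from the start state are {q0, q2, q3, q5, q6}.
None of the accepting states {q4} is reachable, so no string is accepted and L(D) = ∅.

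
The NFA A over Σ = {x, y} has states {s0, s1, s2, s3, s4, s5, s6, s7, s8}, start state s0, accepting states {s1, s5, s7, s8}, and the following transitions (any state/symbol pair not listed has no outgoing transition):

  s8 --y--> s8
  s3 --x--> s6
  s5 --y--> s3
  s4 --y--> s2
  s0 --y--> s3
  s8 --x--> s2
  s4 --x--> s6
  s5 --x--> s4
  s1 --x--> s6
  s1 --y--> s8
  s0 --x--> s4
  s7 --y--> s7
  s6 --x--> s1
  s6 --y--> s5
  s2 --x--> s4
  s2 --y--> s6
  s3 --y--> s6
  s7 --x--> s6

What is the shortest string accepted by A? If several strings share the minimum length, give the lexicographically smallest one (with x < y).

A breadth-first search from s0 reaches an accepting state first via the path s0 → s4 → s6 → s1 on input xxx.
No string of length < 3 is accepted (BFS exhausts all shorter strings without reaching an accepting state), and xxx is the lexicographically least accepting string of length 3.

xxx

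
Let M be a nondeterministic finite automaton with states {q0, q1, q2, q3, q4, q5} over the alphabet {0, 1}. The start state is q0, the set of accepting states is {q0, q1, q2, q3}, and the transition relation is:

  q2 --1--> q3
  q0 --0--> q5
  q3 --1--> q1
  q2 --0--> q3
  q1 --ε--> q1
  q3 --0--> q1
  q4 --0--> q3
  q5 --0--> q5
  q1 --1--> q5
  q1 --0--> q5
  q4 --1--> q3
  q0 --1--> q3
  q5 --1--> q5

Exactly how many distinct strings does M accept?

The useful subgraph on states {q0, q1, q3} is acyclic, so L(M) is finite; the longest accepting path visits 3 useful states, giving maximum string length 2.
Counting accepting paths from q0 by length: 1 of length 0, 1 of length 1, 2 of length 2. Total 4.

4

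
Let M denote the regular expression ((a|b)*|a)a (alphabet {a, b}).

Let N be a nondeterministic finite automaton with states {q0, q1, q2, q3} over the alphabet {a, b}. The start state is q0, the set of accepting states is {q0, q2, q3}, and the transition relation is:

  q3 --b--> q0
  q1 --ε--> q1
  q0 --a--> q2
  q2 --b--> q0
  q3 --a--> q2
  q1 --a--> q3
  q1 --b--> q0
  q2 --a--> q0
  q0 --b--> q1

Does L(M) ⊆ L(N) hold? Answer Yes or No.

Converting the expression M to a DFA (subset construction, then merging equivalent states) gives the minimal DFA with states {m0, m1}, start state m0, accepting states {m1} and transitions m0: a→m1, b→m0; m1: a→m1, b→m0.
Exploring the product automaton M × N from the start pair (m0, q0), following both machines on each input symbol, reaches 5 state pairs: (m0, q0), (m1, q2), (m0, q1), (m1, q0), (m1, q3).
M accepts in {m1} and N accepts in {q0, q2, q3}. The reachable pairs whose M-component is accepting are (m1, q2), (m1, q0), (m1, q3); in each of them the N-component is accepting too, so the product for L(M) \ L(N) (M-component accepting, N-component rejecting) has no reachable accepting pair and the difference is empty.
Hence every string in L(M) is also in L(N).

Yes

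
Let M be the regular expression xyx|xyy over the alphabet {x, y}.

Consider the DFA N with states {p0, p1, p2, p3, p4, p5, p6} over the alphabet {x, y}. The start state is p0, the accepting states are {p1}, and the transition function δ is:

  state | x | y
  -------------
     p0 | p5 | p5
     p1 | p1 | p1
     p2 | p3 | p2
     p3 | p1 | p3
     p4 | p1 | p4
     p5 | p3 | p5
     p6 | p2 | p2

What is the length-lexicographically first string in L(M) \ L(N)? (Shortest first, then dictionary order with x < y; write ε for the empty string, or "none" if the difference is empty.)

xyx

The string xyx is accepted by M but not by N.
No shorter string lies in the difference, and xyx is the lexicographically first length-3 string in L(M) \ L(N).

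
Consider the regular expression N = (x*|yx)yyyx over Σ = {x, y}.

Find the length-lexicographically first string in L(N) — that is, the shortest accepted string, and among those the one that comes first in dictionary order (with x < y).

yyyx

By inspection of the expression, no string of length less than 4 matches, and yyyx is the lexicographically first match of length 4.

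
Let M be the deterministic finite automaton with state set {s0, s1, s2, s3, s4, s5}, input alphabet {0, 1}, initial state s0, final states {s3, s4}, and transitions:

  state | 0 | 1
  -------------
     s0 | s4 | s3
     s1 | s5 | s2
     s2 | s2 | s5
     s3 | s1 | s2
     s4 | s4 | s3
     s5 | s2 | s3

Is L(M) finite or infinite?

infinite

State s2 is reachable from the start and can reach an accepting state, and it lies on the cycle s2 → s2.
Traversing that cycle any number of times yields accepted strings of unbounded length, so the language is infinite.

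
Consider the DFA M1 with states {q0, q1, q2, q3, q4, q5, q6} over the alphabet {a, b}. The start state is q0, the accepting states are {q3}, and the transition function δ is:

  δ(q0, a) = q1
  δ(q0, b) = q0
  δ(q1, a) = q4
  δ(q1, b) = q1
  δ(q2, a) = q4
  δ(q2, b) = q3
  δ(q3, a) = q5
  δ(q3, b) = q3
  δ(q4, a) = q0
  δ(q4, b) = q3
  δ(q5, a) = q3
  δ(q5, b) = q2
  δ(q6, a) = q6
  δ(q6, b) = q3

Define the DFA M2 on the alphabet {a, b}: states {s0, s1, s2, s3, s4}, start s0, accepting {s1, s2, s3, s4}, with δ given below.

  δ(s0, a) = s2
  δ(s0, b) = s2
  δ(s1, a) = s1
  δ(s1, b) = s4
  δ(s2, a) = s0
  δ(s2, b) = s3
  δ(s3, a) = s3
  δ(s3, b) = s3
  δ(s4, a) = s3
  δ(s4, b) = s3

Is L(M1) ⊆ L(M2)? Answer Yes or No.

Yes

Exploring the product automaton M1 × M2 from the start pair (q0, s0), following both machines on each input symbol, reaches 15 state pairs: (q0, s0), (q1, s2), (q0, s2), (q4, s0), (q1, s3), (q1, s0), (q0, s3), (q3, s2), (q4, s3), (q4, s2), (q5, s0), (q3, s3), (q2, s2), (q5, s3), (q2, s3).
M1 accepts in {q3} and M2 accepts in {s1, s2, s3, s4}. The reachable pairs whose M1-component is accepting are (q3, s2), (q3, s3); in each of them the M2-component is accepting too, so the product for L(M1) \ L(M2) (M1-component accepting, M2-component rejecting) has no reachable accepting pair and the difference is empty.
Hence every string in L(M1) is also in L(M2).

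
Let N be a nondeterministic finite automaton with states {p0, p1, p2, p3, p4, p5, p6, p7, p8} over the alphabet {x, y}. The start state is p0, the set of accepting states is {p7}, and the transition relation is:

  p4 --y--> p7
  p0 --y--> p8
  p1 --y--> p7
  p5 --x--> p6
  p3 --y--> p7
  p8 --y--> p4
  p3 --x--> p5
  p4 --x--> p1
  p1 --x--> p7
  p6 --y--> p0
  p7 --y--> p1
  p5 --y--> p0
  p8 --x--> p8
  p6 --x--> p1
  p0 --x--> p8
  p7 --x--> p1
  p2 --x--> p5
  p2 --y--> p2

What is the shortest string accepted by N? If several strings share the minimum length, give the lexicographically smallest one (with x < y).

A breadth-first search from p0 reaches an accepting state first via the path p0 → p8 → p4 → p7 on input xyy.
No string of length < 3 is accepted (BFS exhausts all shorter strings without reaching an accepting state), and xyy is the lexicographically least accepting string of length 3.

xyy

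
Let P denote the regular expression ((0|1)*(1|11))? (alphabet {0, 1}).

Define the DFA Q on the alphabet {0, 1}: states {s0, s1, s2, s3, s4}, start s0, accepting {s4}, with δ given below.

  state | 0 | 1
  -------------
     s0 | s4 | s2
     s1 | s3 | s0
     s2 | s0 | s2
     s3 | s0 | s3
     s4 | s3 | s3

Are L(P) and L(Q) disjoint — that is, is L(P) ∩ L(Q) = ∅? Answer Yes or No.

Converting the expression P to a DFA (subset construction, then merging equivalent states) gives the minimal DFA with states {p0, p1}, start state p0, accepting states {p0} and transitions p0: 0→p1, 1→p0; p1: 0→p1, 1→p0.
Exploring the product automaton P × Q from the start pair (p0, s0), following both machines on each input symbol, reaches 6 state pairs: (p0, s0), (p1, s4), (p0, s2), (p1, s3), (p0, s3), (p1, s0).
P accepts in {p0} and Q accepts in {s4}; no reachable pair has both components accepting, so no string drives both machines to acceptance simultaneously and L(P) ∩ L(Q) = ∅.
So no string is accepted by both, and the intersection is empty.

Yes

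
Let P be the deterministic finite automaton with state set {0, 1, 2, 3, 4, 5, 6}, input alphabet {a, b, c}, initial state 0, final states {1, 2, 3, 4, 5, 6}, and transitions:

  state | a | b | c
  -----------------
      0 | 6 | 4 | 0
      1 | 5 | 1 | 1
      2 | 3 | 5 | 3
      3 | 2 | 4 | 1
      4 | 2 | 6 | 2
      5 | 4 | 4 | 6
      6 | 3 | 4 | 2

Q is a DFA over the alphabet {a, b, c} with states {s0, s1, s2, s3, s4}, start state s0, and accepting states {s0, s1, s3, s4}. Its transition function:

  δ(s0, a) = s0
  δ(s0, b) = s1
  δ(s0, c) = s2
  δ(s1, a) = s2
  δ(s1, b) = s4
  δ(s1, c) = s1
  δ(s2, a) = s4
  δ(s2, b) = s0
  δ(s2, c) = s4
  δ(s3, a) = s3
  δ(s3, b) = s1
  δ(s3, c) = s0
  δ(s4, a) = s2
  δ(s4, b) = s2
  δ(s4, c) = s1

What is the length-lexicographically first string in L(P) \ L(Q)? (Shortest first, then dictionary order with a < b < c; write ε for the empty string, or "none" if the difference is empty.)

ac

The string ac is accepted by P but not by Q.
No shorter string lies in the difference, and ac is the lexicographically first length-2 string in L(P) \ L(Q).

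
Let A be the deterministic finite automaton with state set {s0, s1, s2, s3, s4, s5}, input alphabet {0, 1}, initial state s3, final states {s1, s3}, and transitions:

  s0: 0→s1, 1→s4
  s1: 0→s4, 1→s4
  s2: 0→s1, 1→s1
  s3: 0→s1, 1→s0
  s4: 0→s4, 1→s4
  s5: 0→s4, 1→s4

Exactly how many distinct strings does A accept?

3

The useful subgraph on states {s0, s1, s3} is acyclic, so L(A) is finite; the longest accepting path visits 3 useful states, giving maximum string length 2.
Counting accepting paths from s3 by length: 1 of length 0, 1 of length 1, 1 of length 2. Total 3.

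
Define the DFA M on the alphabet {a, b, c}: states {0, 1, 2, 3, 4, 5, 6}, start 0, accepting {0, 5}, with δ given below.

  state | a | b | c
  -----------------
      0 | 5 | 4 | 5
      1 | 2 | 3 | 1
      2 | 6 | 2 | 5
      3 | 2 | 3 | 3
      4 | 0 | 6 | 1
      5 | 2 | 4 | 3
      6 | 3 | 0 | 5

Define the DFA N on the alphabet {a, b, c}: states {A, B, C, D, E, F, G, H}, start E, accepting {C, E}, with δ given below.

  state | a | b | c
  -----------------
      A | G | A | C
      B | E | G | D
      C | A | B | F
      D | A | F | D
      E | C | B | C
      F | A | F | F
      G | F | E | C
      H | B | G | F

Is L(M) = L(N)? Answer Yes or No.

Exploring the product automaton M × N from the start pair (0, E), following both machines on each input symbol, reaches 7 state pairs: (0, E), (5, C), (4, B), (2, A), (3, F), (6, G), (1, D).
M accepts in {0, 5} and N accepts in {C, E}. In every reachable pair the two components are either both accepting — (0, E), (5, C) — or both non-accepting, so no string is accepted by exactly one of the machines: L(M) \ L(N) and L(N) \ L(M) are both empty.
Hence every string is accepted by M iff it is accepted by N, and the two languages coincide.

Yes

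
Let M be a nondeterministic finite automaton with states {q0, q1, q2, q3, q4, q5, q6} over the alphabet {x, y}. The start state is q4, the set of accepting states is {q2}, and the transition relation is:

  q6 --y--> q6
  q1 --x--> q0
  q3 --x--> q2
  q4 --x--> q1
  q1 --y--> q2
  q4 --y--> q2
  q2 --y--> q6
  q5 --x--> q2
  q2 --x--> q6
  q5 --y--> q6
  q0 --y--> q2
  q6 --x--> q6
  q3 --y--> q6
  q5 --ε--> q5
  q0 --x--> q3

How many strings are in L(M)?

The useful subgraph on states {q0, q1, q2, q3, q4} is acyclic, so L(M) is finite; the longest accepting path visits 5 useful states, giving maximum string length 4.
Counting accepting paths from q4 by length: 1 of length 1, 1 of length 2, 1 of length 3, 1 of length 4. Total 4.

4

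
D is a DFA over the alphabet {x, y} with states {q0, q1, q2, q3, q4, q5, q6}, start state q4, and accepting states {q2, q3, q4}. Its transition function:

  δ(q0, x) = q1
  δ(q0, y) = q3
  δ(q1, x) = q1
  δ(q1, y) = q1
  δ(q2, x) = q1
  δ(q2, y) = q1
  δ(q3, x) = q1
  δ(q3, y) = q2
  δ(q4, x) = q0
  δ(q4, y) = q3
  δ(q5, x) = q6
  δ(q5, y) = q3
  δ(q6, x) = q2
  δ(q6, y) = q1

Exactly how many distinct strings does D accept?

The useful subgraph on states {q0, q2, q3, q4} is acyclic, so L(D) is finite; the longest accepting path visits 4 useful states, giving maximum string length 3.
Counting accepting paths from q4 by length: 1 of length 0, 1 of length 1, 2 of length 2, 1 of length 3. Total 5.

5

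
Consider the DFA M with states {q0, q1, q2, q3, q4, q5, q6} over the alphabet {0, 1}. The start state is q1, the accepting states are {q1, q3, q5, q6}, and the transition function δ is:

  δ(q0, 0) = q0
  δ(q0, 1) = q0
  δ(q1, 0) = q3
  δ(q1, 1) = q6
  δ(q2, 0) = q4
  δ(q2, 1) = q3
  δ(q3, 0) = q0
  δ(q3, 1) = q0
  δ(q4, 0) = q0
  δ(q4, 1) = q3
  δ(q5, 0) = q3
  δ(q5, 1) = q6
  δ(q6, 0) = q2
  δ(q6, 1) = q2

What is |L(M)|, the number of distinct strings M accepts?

The useful subgraph on states {q1, q2, q3, q4, q6} is acyclic, so L(M) is finite; the longest accepting path visits 5 useful states, giving maximum string length 4.
Counting accepting paths from q1 by length: 1 of length 0, 2 of length 1, 2 of length 3, 2 of length 4. Total 7.

7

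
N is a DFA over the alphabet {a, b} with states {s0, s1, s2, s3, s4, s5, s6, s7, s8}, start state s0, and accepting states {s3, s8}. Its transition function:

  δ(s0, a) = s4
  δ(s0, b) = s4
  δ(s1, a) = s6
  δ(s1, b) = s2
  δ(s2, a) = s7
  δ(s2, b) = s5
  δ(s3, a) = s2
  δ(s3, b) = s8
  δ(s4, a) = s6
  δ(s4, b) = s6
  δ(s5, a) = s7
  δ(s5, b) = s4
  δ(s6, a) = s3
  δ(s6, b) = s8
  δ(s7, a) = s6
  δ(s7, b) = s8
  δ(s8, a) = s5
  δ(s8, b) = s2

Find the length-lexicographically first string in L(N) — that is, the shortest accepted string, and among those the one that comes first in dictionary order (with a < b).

A breadth-first search from s0 reaches an accepting state first via the path s0 → s4 → s6 → s3 on input aaa.
No string of length < 3 is accepted (BFS exhausts all shorter strings without reaching an accepting state), and aaa is the lexicographically least accepting string of length 3.

aaa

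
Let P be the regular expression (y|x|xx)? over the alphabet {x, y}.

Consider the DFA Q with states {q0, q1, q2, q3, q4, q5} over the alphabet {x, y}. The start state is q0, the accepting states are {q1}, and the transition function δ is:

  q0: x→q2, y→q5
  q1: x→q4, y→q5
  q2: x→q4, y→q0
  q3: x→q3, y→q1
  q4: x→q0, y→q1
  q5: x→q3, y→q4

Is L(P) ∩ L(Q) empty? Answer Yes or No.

Converting the expression P to a DFA (subset construction, then merging equivalent states) gives the minimal DFA with states {p0, p1, p2, p3}, start state p0, accepting states {p0, p1, p2} and transitions p0: x→p1, y→p2; p1: x→p2, y→p3; p2: x→p3, y→p3; p3: x→p3, y→p3.
Exploring the product automaton P × Q from the start pair (p0, q0), following both machines on each input symbol, reaches 10 state pairs: (p0, q0), (p1, q2), (p2, q5), (p2, q4), (p3, q0), (p3, q3), (p3, q4), (p3, q1), (p3, q2), (p3, q5).
P accepts in {p0, p1, p2} and Q accepts in {q1}; no reachable pair has both components accepting, so no string drives both machines to acceptance simultaneously and L(P) ∩ L(Q) = ∅.
So no string is accepted by both, and the intersection is empty.

Yes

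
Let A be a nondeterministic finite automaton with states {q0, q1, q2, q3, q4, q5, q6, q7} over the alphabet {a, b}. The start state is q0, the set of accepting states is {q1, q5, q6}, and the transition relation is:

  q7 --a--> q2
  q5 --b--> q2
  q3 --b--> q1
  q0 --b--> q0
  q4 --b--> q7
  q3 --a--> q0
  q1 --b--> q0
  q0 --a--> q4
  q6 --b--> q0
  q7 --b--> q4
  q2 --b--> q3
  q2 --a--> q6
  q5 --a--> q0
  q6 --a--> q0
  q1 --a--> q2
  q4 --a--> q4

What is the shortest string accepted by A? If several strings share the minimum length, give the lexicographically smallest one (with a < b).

A breadth-first search from q0 reaches an accepting state first via the path q0 → q4 → q7 → q2 → q6 on input abaa.
No string of length < 4 is accepted (BFS exhausts all shorter strings without reaching an accepting state), and abaa is the lexicographically least accepting string of length 4.

abaa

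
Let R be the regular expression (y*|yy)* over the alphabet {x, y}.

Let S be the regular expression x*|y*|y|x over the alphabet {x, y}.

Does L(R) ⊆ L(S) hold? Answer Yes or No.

Converting the expression R to a DFA (subset construction, then merging equivalent states) gives the minimal DFA with states {r0, r1}, start state r0, accepting states {r0} and transitions r0: x→r1, y→r0; r1: x→r1, y→r1.
Converting the expression S to a DFA (subset construction, then merging equivalent states) gives the minimal DFA with states {s0, s1, s2, s3}, start state s0, accepting states {s0, s1, s2} and transitions s0: x→s1, y→s2; s1: x→s1, y→s3; s2: x→s3, y→s2; s3: x→s3, y→s3.
Exploring the product automaton R × S from the start pair (r0, s0), following both machines on each input symbol, reaches 4 state pairs: (r0, s0), (r1, s1), (r0, s2), (r1, s3).
R accepts in {r0} and S accepts in {s0, s1, s2}. The reachable pairs whose R-component is accepting are (r0, s0), (r0, s2); in each of them the S-component is accepting too, so the product for L(R) \ L(S) (R-component accepting, S-component rejecting) has no reachable accepting pair and the difference is empty.
Hence every string in L(R) is also in L(S).

Yes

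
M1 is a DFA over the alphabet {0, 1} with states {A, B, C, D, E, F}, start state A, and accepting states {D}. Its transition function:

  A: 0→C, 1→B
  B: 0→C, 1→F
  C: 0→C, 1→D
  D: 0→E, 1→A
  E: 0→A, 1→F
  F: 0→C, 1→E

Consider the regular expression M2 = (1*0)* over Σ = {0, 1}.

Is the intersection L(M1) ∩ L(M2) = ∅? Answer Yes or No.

Yes

Converting the expression M2 to a DFA (subset construction, then merging equivalent states) gives the minimal DFA with states {r0, r1}, start state r0, accepting states {r0} and transitions r0: 0→r0, 1→r1; r1: 0→r0, 1→r1.
Exploring the product automaton M1 × M2 from the start pair (A, r0), following both machines on each input symbol, reaches 8 state pairs: (A, r0), (C, r0), (B, r1), (D, r1), (F, r1), (E, r0), (A, r1), (E, r1).
M1 accepts in {D} and M2 accepts in {r0}; no reachable pair has both components accepting, so no string drives both machines to acceptance simultaneously and L(M1) ∩ L(M2) = ∅.
So no string is accepted by both, and the intersection is empty.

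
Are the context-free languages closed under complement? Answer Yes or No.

No

CFLs are closed under union, so if they were also closed under complement they would be closed under intersection by De Morgan (L₁ ∩ L₂ is the complement of the union of the complements). But {aⁿbⁿcᵐ} ∩ {aᵐbⁿcⁿ} = {aⁿbⁿcⁿ} is not context-free although both operands are.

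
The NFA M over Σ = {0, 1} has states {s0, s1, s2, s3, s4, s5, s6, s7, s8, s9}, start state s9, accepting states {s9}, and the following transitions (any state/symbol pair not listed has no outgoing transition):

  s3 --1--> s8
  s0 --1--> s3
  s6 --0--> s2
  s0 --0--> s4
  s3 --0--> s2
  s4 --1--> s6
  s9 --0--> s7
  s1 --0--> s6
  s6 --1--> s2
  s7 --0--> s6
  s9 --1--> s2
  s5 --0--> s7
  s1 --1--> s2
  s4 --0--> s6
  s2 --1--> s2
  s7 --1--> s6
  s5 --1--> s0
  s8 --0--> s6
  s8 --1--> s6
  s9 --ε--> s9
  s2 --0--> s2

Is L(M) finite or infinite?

finite

The useful states (reachable from s9 and able to reach an accepting state) are {s9}.
Restricted to these states the transition graph has no cycle, so every accepting path has bounded length and L is finite.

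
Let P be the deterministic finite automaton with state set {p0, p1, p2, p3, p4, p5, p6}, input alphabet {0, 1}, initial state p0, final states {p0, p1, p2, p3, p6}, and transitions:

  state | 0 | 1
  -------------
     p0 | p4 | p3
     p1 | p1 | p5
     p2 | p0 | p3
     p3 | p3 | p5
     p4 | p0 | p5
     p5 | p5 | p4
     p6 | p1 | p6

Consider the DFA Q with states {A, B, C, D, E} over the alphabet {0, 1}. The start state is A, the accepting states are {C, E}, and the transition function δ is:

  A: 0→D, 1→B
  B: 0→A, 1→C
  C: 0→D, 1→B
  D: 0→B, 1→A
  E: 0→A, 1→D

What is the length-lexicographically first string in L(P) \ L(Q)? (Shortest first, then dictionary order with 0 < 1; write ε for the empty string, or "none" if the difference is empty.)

The empty string ε is accepted by P but not by Q.
Since ε is the unique shortest string, it is the required witness.

ε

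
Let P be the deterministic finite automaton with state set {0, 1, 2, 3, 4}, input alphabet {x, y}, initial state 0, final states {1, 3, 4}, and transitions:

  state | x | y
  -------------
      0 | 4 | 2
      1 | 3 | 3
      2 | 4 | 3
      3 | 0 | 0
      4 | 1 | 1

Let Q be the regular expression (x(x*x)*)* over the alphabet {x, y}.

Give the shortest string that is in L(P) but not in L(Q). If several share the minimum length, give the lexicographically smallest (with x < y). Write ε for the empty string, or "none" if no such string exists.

xy

The string xy is accepted by P but not by Q.
No shorter string lies in the difference, and xy is the lexicographically first length-2 string in L(P) \ L(Q).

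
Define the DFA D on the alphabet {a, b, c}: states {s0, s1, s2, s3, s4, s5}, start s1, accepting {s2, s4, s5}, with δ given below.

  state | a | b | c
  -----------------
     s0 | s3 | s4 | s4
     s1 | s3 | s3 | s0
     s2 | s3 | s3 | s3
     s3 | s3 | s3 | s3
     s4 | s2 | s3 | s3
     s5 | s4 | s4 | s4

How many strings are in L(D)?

The useful subgraph on states {s0, s1, s2, s4} is acyclic, so L(D) is finite; the longest accepting path visits 4 useful states, giving maximum string length 3.
Counting accepting paths from s1 by length: 2 of length 2, 2 of length 3. Total 4.

4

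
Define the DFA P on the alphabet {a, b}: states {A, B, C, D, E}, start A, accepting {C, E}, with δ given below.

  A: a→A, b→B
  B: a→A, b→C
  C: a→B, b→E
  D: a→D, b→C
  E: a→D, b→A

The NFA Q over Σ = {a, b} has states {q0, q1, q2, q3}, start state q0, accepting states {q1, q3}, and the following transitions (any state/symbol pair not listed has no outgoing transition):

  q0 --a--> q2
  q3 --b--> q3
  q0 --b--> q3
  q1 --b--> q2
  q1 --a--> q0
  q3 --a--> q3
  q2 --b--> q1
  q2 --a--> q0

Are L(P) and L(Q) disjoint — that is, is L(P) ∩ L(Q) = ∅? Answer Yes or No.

No

The string bb is accepted by both P and Q.
Hence L(P) ∩ L(Q) ≠ ∅.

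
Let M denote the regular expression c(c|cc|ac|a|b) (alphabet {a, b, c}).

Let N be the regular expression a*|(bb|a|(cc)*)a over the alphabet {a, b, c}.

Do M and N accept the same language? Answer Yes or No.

No

The string ca is accepted by M but rejected by N.
So L(M) ≠ L(N).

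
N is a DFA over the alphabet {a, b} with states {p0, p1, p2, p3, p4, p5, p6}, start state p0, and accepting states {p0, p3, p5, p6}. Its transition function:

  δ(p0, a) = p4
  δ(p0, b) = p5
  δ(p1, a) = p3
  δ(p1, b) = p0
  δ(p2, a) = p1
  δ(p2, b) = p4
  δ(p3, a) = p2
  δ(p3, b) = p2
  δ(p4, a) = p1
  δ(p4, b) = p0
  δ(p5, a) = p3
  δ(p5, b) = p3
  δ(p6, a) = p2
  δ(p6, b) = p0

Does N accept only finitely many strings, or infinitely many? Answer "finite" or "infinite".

State p0 is reachable from the start and can reach an accepting state, and it lies on the cycle p0 → p4 → p0.
Traversing that cycle any number of times yields accepted strings of unbounded length, so the language is infinite.

infinite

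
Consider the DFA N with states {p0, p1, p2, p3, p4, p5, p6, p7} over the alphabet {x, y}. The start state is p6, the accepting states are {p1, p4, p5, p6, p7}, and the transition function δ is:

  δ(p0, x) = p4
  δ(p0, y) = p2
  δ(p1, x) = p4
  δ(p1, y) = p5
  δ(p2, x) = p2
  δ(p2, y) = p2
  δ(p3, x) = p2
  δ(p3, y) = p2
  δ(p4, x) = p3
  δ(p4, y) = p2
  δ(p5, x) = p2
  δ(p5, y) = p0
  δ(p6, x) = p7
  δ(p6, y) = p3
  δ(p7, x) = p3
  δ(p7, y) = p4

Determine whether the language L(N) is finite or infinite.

The useful states (reachable from p6 and able to reach an accepting state) are {p4, p6, p7}.
Restricted to these states the transition graph has no cycle, so every accepting path has bounded length and L is finite.

finite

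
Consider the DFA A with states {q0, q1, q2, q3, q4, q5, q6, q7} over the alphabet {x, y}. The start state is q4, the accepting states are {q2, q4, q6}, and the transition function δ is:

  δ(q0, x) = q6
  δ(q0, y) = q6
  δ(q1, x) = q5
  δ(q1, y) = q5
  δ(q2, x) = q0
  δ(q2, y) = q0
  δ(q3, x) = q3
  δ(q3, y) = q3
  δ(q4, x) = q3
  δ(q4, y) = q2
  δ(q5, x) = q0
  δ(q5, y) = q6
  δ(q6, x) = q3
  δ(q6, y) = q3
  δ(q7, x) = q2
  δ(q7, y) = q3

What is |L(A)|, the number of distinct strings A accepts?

6

The useful subgraph on states {q0, q2, q4, q6} is acyclic, so L(A) is finite; the longest accepting path visits 4 useful states, giving maximum string length 3.
Counting accepting paths from q4 by length: 1 of length 0, 1 of length 1, 4 of length 3. Total 6.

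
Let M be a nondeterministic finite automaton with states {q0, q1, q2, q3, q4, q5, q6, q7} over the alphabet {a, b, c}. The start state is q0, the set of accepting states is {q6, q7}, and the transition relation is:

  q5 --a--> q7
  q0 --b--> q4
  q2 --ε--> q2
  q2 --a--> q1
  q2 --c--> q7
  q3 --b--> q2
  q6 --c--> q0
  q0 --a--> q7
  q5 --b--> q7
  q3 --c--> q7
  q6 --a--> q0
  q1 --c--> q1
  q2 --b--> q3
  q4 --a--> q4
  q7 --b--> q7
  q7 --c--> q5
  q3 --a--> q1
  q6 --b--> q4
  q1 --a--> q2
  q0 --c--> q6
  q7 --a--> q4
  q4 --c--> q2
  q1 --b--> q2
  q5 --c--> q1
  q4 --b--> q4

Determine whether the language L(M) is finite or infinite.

infinite

State q1 is reachable from the start and can reach an accepting state, and it lies on the cycle q1 → q1.
Traversing that cycle any number of times yields accepted strings of unbounded length, so the language is infinite.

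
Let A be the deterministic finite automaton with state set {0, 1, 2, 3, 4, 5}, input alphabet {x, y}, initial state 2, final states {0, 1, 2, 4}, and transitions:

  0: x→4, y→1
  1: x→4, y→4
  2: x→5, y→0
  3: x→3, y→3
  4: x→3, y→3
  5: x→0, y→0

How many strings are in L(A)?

The useful subgraph on states {0, 1, 2, 4, 5} is acyclic, so L(A) is finite; the longest accepting path visits 5 useful states, giving maximum string length 4.
Counting accepting paths from 2 by length: 1 of length 0, 1 of length 1, 4 of length 2, 6 of length 3, 4 of length 4. Total 16.

16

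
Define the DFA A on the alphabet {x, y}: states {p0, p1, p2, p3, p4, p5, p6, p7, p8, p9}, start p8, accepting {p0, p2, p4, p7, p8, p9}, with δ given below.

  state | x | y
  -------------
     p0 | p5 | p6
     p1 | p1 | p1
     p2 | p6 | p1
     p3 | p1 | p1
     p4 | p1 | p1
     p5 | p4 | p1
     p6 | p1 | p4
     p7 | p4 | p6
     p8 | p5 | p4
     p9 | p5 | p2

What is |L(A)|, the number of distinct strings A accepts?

The useful subgraph on states {p4, p5, p8} is acyclic, so L(A) is finite; the longest accepting path visits 3 useful states, giving maximum string length 2.
Counting accepting paths from p8 by length: 1 of length 0, 1 of length 1, 1 of length 2. Total 3.

3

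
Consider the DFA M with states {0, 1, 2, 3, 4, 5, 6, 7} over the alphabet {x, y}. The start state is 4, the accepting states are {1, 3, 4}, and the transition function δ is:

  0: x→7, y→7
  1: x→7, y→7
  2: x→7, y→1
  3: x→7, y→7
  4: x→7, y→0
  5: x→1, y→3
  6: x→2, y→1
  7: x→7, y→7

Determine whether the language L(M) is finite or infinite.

The useful states (reachable from 4 and able to reach an accepting state) are {4}.
Restricted to these states the transition graph has no cycle, so every accepting path has bounded length and L is finite.

finite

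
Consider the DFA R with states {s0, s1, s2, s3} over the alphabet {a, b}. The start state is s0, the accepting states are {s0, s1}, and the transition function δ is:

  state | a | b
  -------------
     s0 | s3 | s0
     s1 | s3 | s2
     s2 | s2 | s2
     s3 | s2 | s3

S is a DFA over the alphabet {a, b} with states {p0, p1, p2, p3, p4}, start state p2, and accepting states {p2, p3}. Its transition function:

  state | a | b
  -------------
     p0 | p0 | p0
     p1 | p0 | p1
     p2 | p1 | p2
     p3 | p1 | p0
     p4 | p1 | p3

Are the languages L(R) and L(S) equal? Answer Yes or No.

Exploring the product automaton R × S from the start pair (s0, p2), following both machines on each input symbol, reaches 3 state pairs: (s0, p2), (s3, p1), (s2, p0).
R accepts in {s0, s1} and S accepts in {p2, p3}. In every reachable pair the two components are either both accepting — (s0, p2) — or both non-accepting, so no string is accepted by exactly one of the machines: L(R) \ L(S) and L(S) \ L(R) are both empty.
Hence every string is accepted by R iff it is accepted by S, and the two languages coincide.

Yes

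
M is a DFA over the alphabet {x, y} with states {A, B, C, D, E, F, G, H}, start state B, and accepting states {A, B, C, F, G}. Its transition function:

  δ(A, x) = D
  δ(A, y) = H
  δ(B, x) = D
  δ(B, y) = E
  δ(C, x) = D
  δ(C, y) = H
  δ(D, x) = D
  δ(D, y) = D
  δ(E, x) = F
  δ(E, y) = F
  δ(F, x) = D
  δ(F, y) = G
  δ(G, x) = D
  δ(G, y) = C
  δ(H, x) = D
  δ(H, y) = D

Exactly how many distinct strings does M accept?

7

The useful subgraph on states {B, C, E, F, G} is acyclic, so L(M) is finite; the longest accepting path visits 5 useful states, giving maximum string length 4.
Counting accepting paths from B by length: 1 of length 0, 2 of length 2, 2 of length 3, 2 of length 4. Total 7.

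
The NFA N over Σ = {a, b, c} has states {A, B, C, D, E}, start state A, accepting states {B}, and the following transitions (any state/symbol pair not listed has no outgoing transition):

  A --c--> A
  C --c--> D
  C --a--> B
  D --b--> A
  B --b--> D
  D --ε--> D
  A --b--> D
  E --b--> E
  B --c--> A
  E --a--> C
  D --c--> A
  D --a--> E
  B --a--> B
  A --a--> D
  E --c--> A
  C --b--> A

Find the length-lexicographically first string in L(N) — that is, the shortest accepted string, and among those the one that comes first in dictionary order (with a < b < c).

A breadth-first search from A reaches an accepting state first via the path A → D → E → C → B on input aaaa.
No string of length < 4 is accepted (BFS exhausts all shorter strings without reaching an accepting state), and aaaa is the lexicographically least accepting string of length 4.

aaaa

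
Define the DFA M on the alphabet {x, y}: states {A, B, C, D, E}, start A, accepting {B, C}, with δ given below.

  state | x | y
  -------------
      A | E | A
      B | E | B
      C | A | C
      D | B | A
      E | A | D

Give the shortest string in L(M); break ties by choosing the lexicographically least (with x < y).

A breadth-first search from A reaches an accepting state first via the path A → E → D → B on input xyx.
No string of length < 3 is accepted (BFS exhausts all shorter strings without reaching an accepting state), and xyx is the lexicographically least accepting string of length 3.

xyx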